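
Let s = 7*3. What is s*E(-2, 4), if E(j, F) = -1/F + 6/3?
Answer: 147/4 ≈ 36.750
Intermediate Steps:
E(j, F) = 2 - 1/F (E(j, F) = -1/F + 6*(⅓) = -1/F + 2 = 2 - 1/F)
s = 21
s*E(-2, 4) = 21*(2 - 1/4) = 21*(2 - 1*¼) = 21*(2 - ¼) = 21*(7/4) = 147/4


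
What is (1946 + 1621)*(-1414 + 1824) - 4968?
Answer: 1457502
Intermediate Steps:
(1946 + 1621)*(-1414 + 1824) - 4968 = 3567*410 - 4968 = 1462470 - 4968 = 1457502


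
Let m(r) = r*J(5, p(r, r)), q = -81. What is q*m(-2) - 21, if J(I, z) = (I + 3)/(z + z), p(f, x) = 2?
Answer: 303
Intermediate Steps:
J(I, z) = (3 + I)/(2*z) (J(I, z) = (3 + I)/((2*z)) = (3 + I)*(1/(2*z)) = (3 + I)/(2*z))
m(r) = 2*r (m(r) = r*((½)*(3 + 5)/2) = r*((½)*(½)*8) = r*2 = 2*r)
q*m(-2) - 21 = -162*(-2) - 21 = -81*(-4) - 21 = 324 - 21 = 303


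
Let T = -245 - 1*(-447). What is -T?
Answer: -202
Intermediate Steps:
T = 202 (T = -245 + 447 = 202)
-T = -1*202 = -202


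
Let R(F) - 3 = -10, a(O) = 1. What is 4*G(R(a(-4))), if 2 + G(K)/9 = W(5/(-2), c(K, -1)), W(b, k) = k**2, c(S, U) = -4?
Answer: 504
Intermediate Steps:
R(F) = -7 (R(F) = 3 - 10 = -7)
G(K) = 126 (G(K) = -18 + 9*(-4)**2 = -18 + 9*16 = -18 + 144 = 126)
4*G(R(a(-4))) = 4*126 = 504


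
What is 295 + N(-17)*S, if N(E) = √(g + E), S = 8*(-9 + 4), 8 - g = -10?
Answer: 255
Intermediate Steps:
g = 18 (g = 8 - 1*(-10) = 8 + 10 = 18)
S = -40 (S = 8*(-5) = -40)
N(E) = √(18 + E)
295 + N(-17)*S = 295 + √(18 - 17)*(-40) = 295 + √1*(-40) = 295 + 1*(-40) = 295 - 40 = 255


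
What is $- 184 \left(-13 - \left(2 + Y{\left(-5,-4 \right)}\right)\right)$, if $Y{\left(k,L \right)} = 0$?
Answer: $2760$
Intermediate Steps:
$- 184 \left(-13 - \left(2 + Y{\left(-5,-4 \right)}\right)\right) = - 184 \left(-13 - 2\right) = \left(-184\right) \left(-15\right) = 2760$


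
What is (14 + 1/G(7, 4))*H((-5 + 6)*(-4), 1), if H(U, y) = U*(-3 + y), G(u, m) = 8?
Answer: 113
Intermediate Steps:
(14 + 1/G(7, 4))*H((-5 + 6)*(-4), 1) = (14 + 1/8)*(((-5 + 6)*(-4))*(-3 + 1)) = (14 + 1/8)*((1*(-4))*(-2)) = 113*(-4*(-2))/8 = (113/8)*8 = 113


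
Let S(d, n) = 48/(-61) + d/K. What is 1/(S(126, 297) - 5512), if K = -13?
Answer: -793/4379326 ≈ -0.00018108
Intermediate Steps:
S(d, n) = -48/61 - d/13 (S(d, n) = 48/(-61) + d/(-13) = 48*(-1/61) + d*(-1/13) = -48/61 - d/13)
1/(S(126, 297) - 5512) = 1/((-48/61 - 1/13*126) - 5512) = 1/((-48/61 - 126/13) - 5512) = 1/(-8310/793 - 5512) = 1/(-4379326/793) = -793/4379326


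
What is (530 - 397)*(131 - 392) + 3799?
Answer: -30914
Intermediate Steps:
(530 - 397)*(131 - 392) + 3799 = 133*(-261) + 3799 = -34713 + 3799 = -30914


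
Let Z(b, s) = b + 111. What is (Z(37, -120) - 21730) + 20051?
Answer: -1531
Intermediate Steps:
Z(b, s) = 111 + b
(Z(37, -120) - 21730) + 20051 = ((111 + 37) - 21730) + 20051 = (148 - 21730) + 20051 = -21582 + 20051 = -1531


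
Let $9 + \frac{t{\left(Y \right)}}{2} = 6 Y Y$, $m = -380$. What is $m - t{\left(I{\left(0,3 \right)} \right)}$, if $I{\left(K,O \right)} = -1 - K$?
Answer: $-374$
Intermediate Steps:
$t{\left(Y \right)} = -18 + 12 Y^{2}$ ($t{\left(Y \right)} = -18 + 2 \cdot 6 Y Y = -18 + 2 \cdot 6 Y^{2} = -18 + 12 Y^{2}$)
$m - t{\left(I{\left(0,3 \right)} \right)} = -380 - \left(-18 + 12 \left(-1 - 0\right)^{2}\right) = -380 - \left(-18 + 12 \left(-1 + 0\right)^{2}\right) = -380 - \left(-18 + 12 \left(-1\right)^{2}\right) = -380 - \left(-18 + 12 \cdot 1\right) = -380 - \left(-18 + 12\right) = -380 - -6 = -380 + 6 = -374$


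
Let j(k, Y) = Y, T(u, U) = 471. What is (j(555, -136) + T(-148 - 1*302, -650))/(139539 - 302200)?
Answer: -335/162661 ≈ -0.0020595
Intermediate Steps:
(j(555, -136) + T(-148 - 1*302, -650))/(139539 - 302200) = (-136 + 471)/(139539 - 302200) = 335/(-162661) = 335*(-1/162661) = -335/162661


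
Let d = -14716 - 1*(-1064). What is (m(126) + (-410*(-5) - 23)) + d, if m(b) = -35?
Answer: -11660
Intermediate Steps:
d = -13652 (d = -14716 + 1064 = -13652)
(m(126) + (-410*(-5) - 23)) + d = (-35 + (-410*(-5) - 23)) - 13652 = (-35 + (-82*(-25) - 23)) - 13652 = (-35 + (2050 - 23)) - 13652 = (-35 + 2027) - 13652 = 1992 - 13652 = -11660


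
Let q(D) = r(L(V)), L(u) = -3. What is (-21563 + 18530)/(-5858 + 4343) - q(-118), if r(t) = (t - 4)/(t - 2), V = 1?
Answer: 304/505 ≈ 0.60198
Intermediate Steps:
r(t) = (-4 + t)/(-2 + t)
q(D) = 7/5 (q(D) = (-4 - 3)/(-2 - 3) = -7/(-5) = -⅕*(-7) = 7/5)
(-21563 + 18530)/(-5858 + 4343) - q(-118) = (-21563 + 18530)/(-5858 + 4343) - 1*7/5 = -3033/(-1515) - 7/5 = -3033*(-1/1515) - 7/5 = 1011/505 - 7/5 = 304/505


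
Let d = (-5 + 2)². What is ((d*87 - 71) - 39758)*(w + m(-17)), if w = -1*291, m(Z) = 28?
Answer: 10269098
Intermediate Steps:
d = 9 (d = (-3)² = 9)
w = -291
((d*87 - 71) - 39758)*(w + m(-17)) = ((9*87 - 71) - 39758)*(-291 + 28) = ((783 - 71) - 39758)*(-263) = (712 - 39758)*(-263) = -39046*(-263) = 10269098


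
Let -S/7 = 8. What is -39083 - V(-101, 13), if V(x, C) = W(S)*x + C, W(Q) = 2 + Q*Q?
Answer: 277842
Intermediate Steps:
S = -56 (S = -7*8 = -56)
W(Q) = 2 + Q²
V(x, C) = C + 3138*x (V(x, C) = (2 + (-56)²)*x + C = (2 + 3136)*x + C = 3138*x + C = C + 3138*x)
-39083 - V(-101, 13) = -39083 - (13 + 3138*(-101)) = -39083 - (13 - 316938) = -39083 - 1*(-316925) = -39083 + 316925 = 277842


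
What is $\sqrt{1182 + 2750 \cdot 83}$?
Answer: $2 \sqrt{57358} \approx 478.99$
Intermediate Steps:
$\sqrt{1182 + 2750 \cdot 83} = \sqrt{1182 + 228250} = \sqrt{229432} = 2 \sqrt{57358}$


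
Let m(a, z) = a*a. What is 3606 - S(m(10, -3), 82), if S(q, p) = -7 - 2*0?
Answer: 3613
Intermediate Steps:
m(a, z) = a²
S(q, p) = -7 (S(q, p) = -7 + 0 = -7)
3606 - S(m(10, -3), 82) = 3606 - 1*(-7) = 3606 + 7 = 3613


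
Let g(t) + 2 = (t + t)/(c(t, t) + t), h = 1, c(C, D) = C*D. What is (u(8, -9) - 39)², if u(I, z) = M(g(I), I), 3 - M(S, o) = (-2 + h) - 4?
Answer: 961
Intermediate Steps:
g(t) = -2 + 2*t/(t + t²) (g(t) = -2 + (t + t)/(t*t + t) = -2 + (2*t)/(t² + t) = -2 + (2*t)/(t + t²) = -2 + 2*t/(t + t²))
M(S, o) = 8 (M(S, o) = 3 - ((-2 + 1) - 4) = 3 - (-1 - 4) = 3 - 1*(-5) = 3 + 5 = 8)
u(I, z) = 8
(u(8, -9) - 39)² = (8 - 39)² = (-31)² = 961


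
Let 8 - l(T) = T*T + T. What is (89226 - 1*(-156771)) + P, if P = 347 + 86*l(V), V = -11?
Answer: 237572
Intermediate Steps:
l(T) = 8 - T - T² (l(T) = 8 - (T*T + T) = 8 - (T² + T) = 8 - (T + T²) = 8 + (-T - T²) = 8 - T - T²)
P = -8425 (P = 347 + 86*(8 - 1*(-11) - 1*(-11)²) = 347 + 86*(8 + 11 - 1*121) = 347 + 86*(8 + 11 - 121) = 347 + 86*(-102) = 347 - 8772 = -8425)
(89226 - 1*(-156771)) + P = (89226 - 1*(-156771)) - 8425 = (89226 + 156771) - 8425 = 245997 - 8425 = 237572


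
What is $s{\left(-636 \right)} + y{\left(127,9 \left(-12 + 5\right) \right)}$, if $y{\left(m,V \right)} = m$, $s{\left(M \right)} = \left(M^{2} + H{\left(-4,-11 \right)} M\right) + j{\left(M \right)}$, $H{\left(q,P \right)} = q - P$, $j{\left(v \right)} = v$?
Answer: $399535$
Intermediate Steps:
$s{\left(M \right)} = M^{2} + 8 M$ ($s{\left(M \right)} = \left(M^{2} + \left(-4 - -11\right) M\right) + M = \left(M^{2} + \left(-4 + 11\right) M\right) + M = \left(M^{2} + 7 M\right) + M = M^{2} + 8 M$)
$s{\left(-636 \right)} + y{\left(127,9 \left(-12 + 5\right) \right)} = - 636 \left(8 - 636\right) + 127 = \left(-636\right) \left(-628\right) + 127 = 399408 + 127 = 399535$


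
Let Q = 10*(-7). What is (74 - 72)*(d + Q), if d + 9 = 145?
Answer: 132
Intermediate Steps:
Q = -70
d = 136 (d = -9 + 145 = 136)
(74 - 72)*(d + Q) = (74 - 72)*(136 - 70) = 2*66 = 132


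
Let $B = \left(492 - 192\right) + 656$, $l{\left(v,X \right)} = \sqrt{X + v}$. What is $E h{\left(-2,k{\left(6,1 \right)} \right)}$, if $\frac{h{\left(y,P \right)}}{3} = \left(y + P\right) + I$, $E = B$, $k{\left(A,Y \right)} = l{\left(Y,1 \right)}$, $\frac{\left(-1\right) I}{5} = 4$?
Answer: $-63096 + 2868 \sqrt{2} \approx -59040.0$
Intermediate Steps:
$I = -20$ ($I = \left(-5\right) 4 = -20$)
$k{\left(A,Y \right)} = \sqrt{1 + Y}$
$B = 956$ ($B = 300 + 656 = 956$)
$E = 956$
$h{\left(y,P \right)} = -60 + 3 P + 3 y$ ($h{\left(y,P \right)} = 3 \left(\left(y + P\right) - 20\right) = 3 \left(\left(P + y\right) - 20\right) = 3 \left(-20 + P + y\right) = -60 + 3 P + 3 y$)
$E h{\left(-2,k{\left(6,1 \right)} \right)} = 956 \left(-60 + 3 \sqrt{1 + 1} + 3 \left(-2\right)\right) = 956 \left(-60 + 3 \sqrt{2} - 6\right) = 956 \left(-66 + 3 \sqrt{2}\right) = -63096 + 2868 \sqrt{2}$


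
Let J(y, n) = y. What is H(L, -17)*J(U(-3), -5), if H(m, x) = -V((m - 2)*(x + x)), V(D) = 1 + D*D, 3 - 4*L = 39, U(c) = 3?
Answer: -419631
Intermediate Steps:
L = -9 (L = 3/4 - 1/4*39 = 3/4 - 39/4 = -9)
V(D) = 1 + D**2
H(m, x) = -1 - 4*x**2*(-2 + m)**2 (H(m, x) = -(1 + ((m - 2)*(x + x))**2) = -(1 + ((-2 + m)*(2*x))**2) = -(1 + (2*x*(-2 + m))**2) = -(1 + 4*x**2*(-2 + m)**2) = -1 - 4*x**2*(-2 + m)**2)
H(L, -17)*J(U(-3), -5) = (-1 - 4*(-17)**2*(-2 - 9)**2)*3 = (-1 - 4*289*(-11)**2)*3 = (-1 - 4*289*121)*3 = (-1 - 139876)*3 = -139877*3 = -419631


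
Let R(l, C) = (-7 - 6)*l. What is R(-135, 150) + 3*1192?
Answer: 5331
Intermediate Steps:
R(l, C) = -13*l
R(-135, 150) + 3*1192 = -13*(-135) + 3*1192 = 1755 + 3576 = 5331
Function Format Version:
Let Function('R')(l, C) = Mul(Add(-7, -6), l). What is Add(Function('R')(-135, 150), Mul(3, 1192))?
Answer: 5331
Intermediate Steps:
Function('R')(l, C) = Mul(-13, l)
Add(Function('R')(-135, 150), Mul(3, 1192)) = Add(Mul(-13, -135), Mul(3, 1192)) = Add(1755, 3576) = 5331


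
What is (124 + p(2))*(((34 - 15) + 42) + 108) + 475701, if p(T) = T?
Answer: 496995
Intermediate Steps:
(124 + p(2))*(((34 - 15) + 42) + 108) + 475701 = (124 + 2)*(((34 - 15) + 42) + 108) + 475701 = 126*((19 + 42) + 108) + 475701 = 126*(61 + 108) + 475701 = 126*169 + 475701 = 21294 + 475701 = 496995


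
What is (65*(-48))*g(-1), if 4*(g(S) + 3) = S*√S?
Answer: 9360 + 780*I ≈ 9360.0 + 780.0*I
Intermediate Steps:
g(S) = -3 + S^(3/2)/4 (g(S) = -3 + (S*√S)/4 = -3 + S^(3/2)/4)
(65*(-48))*g(-1) = (65*(-48))*(-3 + (-1)^(3/2)/4) = -3120*(-3 + (-I)/4) = -3120*(-3 - I/4) = 9360 + 780*I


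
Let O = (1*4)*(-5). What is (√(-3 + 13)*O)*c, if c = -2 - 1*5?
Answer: 140*√10 ≈ 442.72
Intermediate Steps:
c = -7 (c = -2 - 5 = -7)
O = -20 (O = 4*(-5) = -20)
(√(-3 + 13)*O)*c = (√(-3 + 13)*(-20))*(-7) = (√10*(-20))*(-7) = -20*√10*(-7) = 140*√10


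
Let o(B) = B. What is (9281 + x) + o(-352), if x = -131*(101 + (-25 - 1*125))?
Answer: 15348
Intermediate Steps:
x = 6419 (x = -131*(101 + (-25 - 125)) = -131*(101 - 150) = -131*(-49) = 6419)
(9281 + x) + o(-352) = (9281 + 6419) - 352 = 15700 - 352 = 15348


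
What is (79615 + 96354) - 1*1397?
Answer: 174572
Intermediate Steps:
(79615 + 96354) - 1*1397 = 175969 - 1397 = 174572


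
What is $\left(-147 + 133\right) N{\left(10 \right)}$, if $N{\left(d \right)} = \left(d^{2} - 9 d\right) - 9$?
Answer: $-14$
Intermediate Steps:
$N{\left(d \right)} = -9 + d^{2} - 9 d$
$\left(-147 + 133\right) N{\left(10 \right)} = \left(-147 + 133\right) \left(-9 + 10^{2} - 90\right) = - 14 \left(-9 + 100 - 90\right) = \left(-14\right) 1 = -14$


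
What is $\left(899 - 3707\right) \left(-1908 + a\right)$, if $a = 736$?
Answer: $3290976$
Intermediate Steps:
$\left(899 - 3707\right) \left(-1908 + a\right) = \left(899 - 3707\right) \left(-1908 + 736\right) = \left(-2808\right) \left(-1172\right) = 3290976$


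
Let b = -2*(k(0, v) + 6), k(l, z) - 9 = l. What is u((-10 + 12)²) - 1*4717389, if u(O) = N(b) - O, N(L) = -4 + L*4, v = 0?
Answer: -4717517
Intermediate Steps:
k(l, z) = 9 + l
b = -30 (b = -2*((9 + 0) + 6) = -2*(9 + 6) = -2*15 = -30)
N(L) = -4 + 4*L
u(O) = -124 - O (u(O) = (-4 + 4*(-30)) - O = (-4 - 120) - O = -124 - O)
u((-10 + 12)²) - 1*4717389 = (-124 - (-10 + 12)²) - 1*4717389 = (-124 - 1*2²) - 4717389 = (-124 - 1*4) - 4717389 = (-124 - 4) - 4717389 = -128 - 4717389 = -4717517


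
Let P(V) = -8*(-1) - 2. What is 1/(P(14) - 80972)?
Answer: -1/80966 ≈ -1.2351e-5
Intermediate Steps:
P(V) = 6 (P(V) = 8 - 2 = 6)
1/(P(14) - 80972) = 1/(6 - 80972) = 1/(-80966) = -1/80966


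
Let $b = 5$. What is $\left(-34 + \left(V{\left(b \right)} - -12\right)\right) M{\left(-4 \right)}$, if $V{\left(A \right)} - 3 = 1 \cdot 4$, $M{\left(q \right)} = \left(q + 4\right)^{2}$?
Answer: $0$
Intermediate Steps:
$M{\left(q \right)} = \left(4 + q\right)^{2}$
$V{\left(A \right)} = 7$ ($V{\left(A \right)} = 3 + 1 \cdot 4 = 3 + 4 = 7$)
$\left(-34 + \left(V{\left(b \right)} - -12\right)\right) M{\left(-4 \right)} = \left(-34 + \left(7 - -12\right)\right) \left(4 - 4\right)^{2} = \left(-34 + \left(7 + 12\right)\right) 0^{2} = \left(-34 + 19\right) 0 = \left(-15\right) 0 = 0$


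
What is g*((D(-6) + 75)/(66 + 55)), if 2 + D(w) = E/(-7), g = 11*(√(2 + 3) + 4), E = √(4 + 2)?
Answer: (4 + √5)*(511 - √6)/77 ≈ 41.186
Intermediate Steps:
E = √6 ≈ 2.4495
g = 44 + 11*√5 (g = 11*(√5 + 4) = 11*(4 + √5) = 44 + 11*√5 ≈ 68.597)
D(w) = -2 - √6/7 (D(w) = -2 + √6/(-7) = -2 + √6*(-⅐) = -2 - √6/7)
g*((D(-6) + 75)/(66 + 55)) = (44 + 11*√5)*(((-2 - √6/7) + 75)/(66 + 55)) = (44 + 11*√5)*((73 - √6/7)/121) = (44 + 11*√5)*((73 - √6/7)*(1/121)) = (44 + 11*√5)*(73/121 - √6/847)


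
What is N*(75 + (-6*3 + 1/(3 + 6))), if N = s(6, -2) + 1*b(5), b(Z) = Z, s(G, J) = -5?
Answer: 0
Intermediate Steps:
N = 0 (N = -5 + 1*5 = -5 + 5 = 0)
N*(75 + (-6*3 + 1/(3 + 6))) = 0*(75 + (-6*3 + 1/(3 + 6))) = 0*(75 + (-18 + 1/9)) = 0*(75 + (-18 + ⅑)) = 0*(75 - 161/9) = 0*(514/9) = 0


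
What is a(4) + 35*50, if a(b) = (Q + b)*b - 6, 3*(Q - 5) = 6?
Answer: 1788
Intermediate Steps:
Q = 7 (Q = 5 + (⅓)*6 = 5 + 2 = 7)
a(b) = -6 + b*(7 + b) (a(b) = (7 + b)*b - 6 = b*(7 + b) - 6 = -6 + b*(7 + b))
a(4) + 35*50 = (-6 + 4² + 7*4) + 35*50 = (-6 + 16 + 28) + 1750 = 38 + 1750 = 1788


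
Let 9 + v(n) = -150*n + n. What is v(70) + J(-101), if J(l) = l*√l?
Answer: -10439 - 101*I*√101 ≈ -10439.0 - 1015.0*I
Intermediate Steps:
J(l) = l^(3/2)
v(n) = -9 - 149*n (v(n) = -9 + (-150*n + n) = -9 - 149*n)
v(70) + J(-101) = (-9 - 149*70) + (-101)^(3/2) = (-9 - 10430) - 101*I*√101 = -10439 - 101*I*√101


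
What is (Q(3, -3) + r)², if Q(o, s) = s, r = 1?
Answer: 4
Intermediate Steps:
(Q(3, -3) + r)² = (-3 + 1)² = (-2)² = 4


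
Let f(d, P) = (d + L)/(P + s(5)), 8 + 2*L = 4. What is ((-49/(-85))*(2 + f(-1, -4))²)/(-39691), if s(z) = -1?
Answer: -8281/84343375 ≈ -9.8182e-5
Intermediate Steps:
L = -2 (L = -4 + (½)*4 = -4 + 2 = -2)
f(d, P) = (-2 + d)/(-1 + P) (f(d, P) = (d - 2)/(P - 1) = (-2 + d)/(-1 + P))
((-49/(-85))*(2 + f(-1, -4))²)/(-39691) = ((-49/(-85))*(2 + (-2 - 1)/(-1 - 4))²)/(-39691) = ((-49*(-1)/85)*(2 - 3/(-5))²)*(-1/39691) = ((-7*(-7/85))*(2 - ⅕*(-3))²)*(-1/39691) = (49*(2 + ⅗)²/85)*(-1/39691) = (49*(13/5)²/85)*(-1/39691) = ((49/85)*(169/25))*(-1/39691) = (8281/2125)*(-1/39691) = -8281/84343375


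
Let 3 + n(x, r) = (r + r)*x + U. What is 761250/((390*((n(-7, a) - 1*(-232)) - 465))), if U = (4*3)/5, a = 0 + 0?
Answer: -126875/15184 ≈ -8.3558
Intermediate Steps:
a = 0
U = 12/5 (U = 12*(1/5) = 12/5 ≈ 2.4000)
n(x, r) = -3/5 + 2*r*x (n(x, r) = -3 + ((r + r)*x + 12/5) = -3 + ((2*r)*x + 12/5) = -3 + (2*r*x + 12/5) = -3 + (12/5 + 2*r*x) = -3/5 + 2*r*x)
761250/((390*((n(-7, a) - 1*(-232)) - 465))) = 761250/((390*(((-3/5 + 2*0*(-7)) - 1*(-232)) - 465))) = 761250/((390*(((-3/5 + 0) + 232) - 465))) = 761250/((390*((-3/5 + 232) - 465))) = 761250/((390*(1157/5 - 465))) = 761250/((390*(-1168/5))) = 761250/(-91104) = 761250*(-1/91104) = -126875/15184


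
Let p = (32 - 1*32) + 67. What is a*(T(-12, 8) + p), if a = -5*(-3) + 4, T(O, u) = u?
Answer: 1425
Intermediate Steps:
a = 19 (a = 15 + 4 = 19)
p = 67 (p = (32 - 32) + 67 = 0 + 67 = 67)
a*(T(-12, 8) + p) = 19*(8 + 67) = 19*75 = 1425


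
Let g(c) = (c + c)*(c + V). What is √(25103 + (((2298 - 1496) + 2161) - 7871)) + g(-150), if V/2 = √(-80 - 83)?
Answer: 45000 + √20195 - 600*I*√163 ≈ 45142.0 - 7660.3*I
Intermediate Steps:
V = 2*I*√163 (V = 2*√(-80 - 83) = 2*√(-163) = 2*(I*√163) = 2*I*√163 ≈ 25.534*I)
g(c) = 2*c*(c + 2*I*√163) (g(c) = (c + c)*(c + 2*I*√163) = (2*c)*(c + 2*I*√163) = 2*c*(c + 2*I*√163))
√(25103 + (((2298 - 1496) + 2161) - 7871)) + g(-150) = √(25103 + (((2298 - 1496) + 2161) - 7871)) + 2*(-150)*(-150 + 2*I*√163) = √(25103 + ((802 + 2161) - 7871)) + (45000 - 600*I*√163) = √(25103 + (2963 - 7871)) + (45000 - 600*I*√163) = √(25103 - 4908) + (45000 - 600*I*√163) = √20195 + (45000 - 600*I*√163) = 45000 + √20195 - 600*I*√163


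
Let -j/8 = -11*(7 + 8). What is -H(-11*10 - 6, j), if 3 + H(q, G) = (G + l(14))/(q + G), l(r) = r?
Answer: 1139/602 ≈ 1.8920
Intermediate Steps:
j = 1320 (j = -(-88)*(7 + 8) = -(-88)*15 = -8*(-165) = 1320)
H(q, G) = -3 + (14 + G)/(G + q) (H(q, G) = -3 + (G + 14)/(q + G) = -3 + (14 + G)/(G + q))
-H(-11*10 - 6, j) = -(14 - 3*(-11*10 - 6) - 2*1320)/(1320 + (-11*10 - 6)) = -(14 - 3*(-110 - 6) - 2640)/(1320 + (-110 - 6)) = -(14 - 3*(-116) - 2640)/(1320 - 116) = -(14 + 348 - 2640)/1204 = -(-2278)/1204 = -1*(-1139/602) = 1139/602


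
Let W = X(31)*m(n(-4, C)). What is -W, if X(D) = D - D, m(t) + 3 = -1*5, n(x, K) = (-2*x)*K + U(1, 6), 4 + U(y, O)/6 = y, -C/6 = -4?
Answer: 0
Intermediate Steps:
C = 24 (C = -6*(-4) = 24)
U(y, O) = -24 + 6*y
n(x, K) = -18 - 2*K*x (n(x, K) = (-2*x)*K + (-24 + 6*1) = -2*K*x + (-24 + 6) = -2*K*x - 18 = -18 - 2*K*x)
m(t) = -8 (m(t) = -3 - 1*5 = -3 - 5 = -8)
X(D) = 0
W = 0 (W = 0*(-8) = 0)
-W = -1*0 = 0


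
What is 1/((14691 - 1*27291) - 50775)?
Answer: -1/63375 ≈ -1.5779e-5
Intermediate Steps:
1/((14691 - 1*27291) - 50775) = 1/((14691 - 27291) - 50775) = 1/(-12600 - 50775) = 1/(-63375) = -1/63375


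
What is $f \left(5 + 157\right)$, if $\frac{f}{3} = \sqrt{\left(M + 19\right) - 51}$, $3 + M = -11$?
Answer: $486 i \sqrt{46} \approx 3296.2 i$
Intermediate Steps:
$M = -14$ ($M = -3 - 11 = -14$)
$f = 3 i \sqrt{46}$ ($f = 3 \sqrt{\left(-14 + 19\right) - 51} = 3 \sqrt{5 - 51} = 3 \sqrt{-46} = 3 i \sqrt{46} \approx 20.347 i$)
$f \left(5 + 157\right) = 3 i \sqrt{46} \left(5 + 157\right) = 3 i \sqrt{46} \cdot 162 = 486 i \sqrt{46}$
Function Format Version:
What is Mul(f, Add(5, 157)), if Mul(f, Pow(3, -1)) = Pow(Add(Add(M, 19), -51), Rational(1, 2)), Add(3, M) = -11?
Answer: Mul(486, I, Pow(46, Rational(1, 2))) ≈ Mul(3296.2, I)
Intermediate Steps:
M = -14 (M = Add(-3, -11) = -14)
f = Mul(3, I, Pow(46, Rational(1, 2))) (f = Mul(3, Pow(Add(Add(-14, 19), -51), Rational(1, 2))) = Mul(3, Pow(Add(5, -51), Rational(1, 2))) = Mul(3, Pow(-46, Rational(1, 2))) = Mul(3, Mul(I, Pow(46, Rational(1, 2)))) = Mul(3, I, Pow(46, Rational(1, 2))) ≈ Mul(20.347, I))
Mul(f, Add(5, 157)) = Mul(Mul(3, I, Pow(46, Rational(1, 2))), Add(5, 157)) = Mul(Mul(3, I, Pow(46, Rational(1, 2))), 162) = Mul(486, I, Pow(46, Rational(1, 2)))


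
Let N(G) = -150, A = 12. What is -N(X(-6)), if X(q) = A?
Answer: 150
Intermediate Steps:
X(q) = 12
-N(X(-6)) = -1*(-150) = 150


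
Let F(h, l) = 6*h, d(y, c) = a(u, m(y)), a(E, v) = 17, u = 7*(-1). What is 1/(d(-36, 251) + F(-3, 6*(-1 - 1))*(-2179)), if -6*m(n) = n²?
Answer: 1/39239 ≈ 2.5485e-5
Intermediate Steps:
m(n) = -n²/6
u = -7
d(y, c) = 17
1/(d(-36, 251) + F(-3, 6*(-1 - 1))*(-2179)) = 1/(17 + (6*(-3))*(-2179)) = 1/(17 - 18*(-2179)) = 1/(17 + 39222) = 1/39239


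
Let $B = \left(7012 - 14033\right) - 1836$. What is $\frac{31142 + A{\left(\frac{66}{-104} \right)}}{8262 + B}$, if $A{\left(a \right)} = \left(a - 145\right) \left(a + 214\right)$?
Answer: $- \frac{185533}{1608880} \approx -0.11532$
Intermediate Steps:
$A{\left(a \right)} = \left(-145 + a\right) \left(214 + a\right)$
$B = -8857$ ($B = -7021 - 1836 = -8857$)
$\frac{31142 + A{\left(\frac{66}{-104} \right)}}{8262 + B} = \frac{31142 + \left(-31030 + \left(\frac{66}{-104}\right)^{2} + 69 \frac{66}{-104}\right)}{8262 - 8857} = \frac{31142 + \left(-31030 + \left(66 \left(- \frac{1}{104}\right)\right)^{2} + 69 \cdot 66 \left(- \frac{1}{104}\right)\right)}{-595} = \left(31142 + \left(-31030 + \left(- \frac{33}{52}\right)^{2} + 69 \left(- \frac{33}{52}\right)\right)\right) \left(- \frac{1}{595}\right) = \left(31142 - \frac{84022435}{2704}\right) \left(- \frac{1}{595}\right) = \frac{185533}{2704} \left(- \frac{1}{595}\right) = - \frac{185533}{1608880}$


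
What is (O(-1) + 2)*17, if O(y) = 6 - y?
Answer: 153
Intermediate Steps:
(O(-1) + 2)*17 = ((6 - 1*(-1)) + 2)*17 = ((6 + 1) + 2)*17 = (7 + 2)*17 = 9*17 = 153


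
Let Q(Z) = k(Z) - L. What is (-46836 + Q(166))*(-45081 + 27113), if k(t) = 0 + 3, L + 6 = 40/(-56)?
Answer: 5889622912/7 ≈ 8.4137e+8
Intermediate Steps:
L = -47/7 (L = -6 + 40/(-56) = -6 + 40*(-1/56) = -6 - 5/7 = -47/7 ≈ -6.7143)
k(t) = 3
Q(Z) = 68/7 (Q(Z) = 3 - 1*(-47/7) = 3 + 47/7 = 68/7)
(-46836 + Q(166))*(-45081 + 27113) = (-46836 + 68/7)*(-45081 + 27113) = -327784/7*(-17968) = 5889622912/7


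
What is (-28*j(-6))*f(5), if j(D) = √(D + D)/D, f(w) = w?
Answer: 140*I*√3/3 ≈ 80.829*I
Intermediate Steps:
j(D) = √2/√D (j(D) = √(2*D)/D = (√2*√D)/D = √2/√D)
(-28*j(-6))*f(5) = -28*√2/√(-6)*5 = -28*√2*(-I*√6/6)*5 = -(-28)*I*√3/3*5 = (28*I*√3/3)*5 = 140*I*√3/3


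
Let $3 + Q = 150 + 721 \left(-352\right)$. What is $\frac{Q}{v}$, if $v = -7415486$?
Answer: $\frac{253645}{7415486} \approx 0.034205$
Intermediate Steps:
$Q = -253645$ ($Q = -3 + \left(150 + 721 \left(-352\right)\right) = -3 + \left(150 - 253792\right) = -3 - 253642 = -253645$)
$\frac{Q}{v} = - \frac{253645}{-7415486} = \left(-253645\right) \left(- \frac{1}{7415486}\right) = \frac{253645}{7415486}$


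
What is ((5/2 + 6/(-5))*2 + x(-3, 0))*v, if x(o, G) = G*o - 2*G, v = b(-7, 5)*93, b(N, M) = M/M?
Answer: 1209/5 ≈ 241.80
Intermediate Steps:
b(N, M) = 1
v = 93 (v = 1*93 = 93)
x(o, G) = -2*G + G*o
((5/2 + 6/(-5))*2 + x(-3, 0))*v = ((5/2 + 6/(-5))*2 + 0*(-2 - 3))*93 = ((5*(1/2) + 6*(-1/5))*2 + 0*(-5))*93 = ((5/2 - 6/5)*2 + 0)*93 = ((13/10)*2 + 0)*93 = (13/5 + 0)*93 = (13/5)*93 = 1209/5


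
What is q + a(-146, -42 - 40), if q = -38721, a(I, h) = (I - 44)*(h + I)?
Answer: 4599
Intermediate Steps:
a(I, h) = (-44 + I)*(I + h)
q + a(-146, -42 - 40) = -38721 + ((-146)² - 44*(-146) - 44*(-42 - 40) - 146*(-42 - 40)) = -38721 + (21316 + 6424 - 44*(-82) - 146*(-82)) = -38721 + (21316 + 6424 + 3608 + 11972) = -38721 + 43320 = 4599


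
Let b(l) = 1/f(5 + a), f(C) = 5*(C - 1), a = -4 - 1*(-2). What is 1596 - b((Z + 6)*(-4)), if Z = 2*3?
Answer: 15959/10 ≈ 1595.9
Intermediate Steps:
Z = 6
a = -2 (a = -4 + 2 = -2)
f(C) = -5 + 5*C (f(C) = 5*(-1 + C) = -5 + 5*C)
b(l) = ⅒ (b(l) = 1/(-5 + 5*(5 - 2)) = 1/(-5 + 5*3) = 1/(-5 + 15) = 1/10 = ⅒)
1596 - b((Z + 6)*(-4)) = 1596 - 1*⅒ = 1596 - ⅒ = 15959/10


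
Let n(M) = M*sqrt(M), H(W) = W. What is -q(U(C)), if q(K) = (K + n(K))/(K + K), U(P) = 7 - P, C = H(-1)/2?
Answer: -1/2 - sqrt(30)/4 ≈ -1.8693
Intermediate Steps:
C = -1/2 ≈ -0.50000
n(M) = M**(3/2)
q(K) = (K + K**(3/2))/(2*K) (q(K) = (K + K**(3/2))/(K + K) = (K + K**(3/2))/((2*K)) = (K + K**(3/2))*(1/(2*K)) = (K + K**(3/2))/(2*K))
-q(U(C)) = -((7 - 1*(-1/2)) + (7 - 1*(-1/2))**(3/2))/(2*(7 - 1*(-1/2))) = -((7 + 1/2) + (7 + 1/2)**(3/2))/(2*(7 + 1/2)) = -(15/2 + (15/2)**(3/2))/(2*15/2) = -2*(15/2 + 15*sqrt(30)/4)/(2*15) = -(1/2 + sqrt(30)/4) = -1/2 - sqrt(30)/4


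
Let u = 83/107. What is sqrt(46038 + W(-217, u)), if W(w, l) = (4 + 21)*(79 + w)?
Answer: 78*sqrt(7) ≈ 206.37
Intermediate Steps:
u = 83/107 (u = 83*(1/107) = 83/107 ≈ 0.77570)
W(w, l) = 1975 + 25*w (W(w, l) = 25*(79 + w) = 1975 + 25*w)
sqrt(46038 + W(-217, u)) = sqrt(46038 + (1975 + 25*(-217))) = sqrt(46038 + (1975 - 5425)) = sqrt(46038 - 3450) = sqrt(42588) = 78*sqrt(7)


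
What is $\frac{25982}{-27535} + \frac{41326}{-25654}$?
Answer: $- \frac{902226819}{353191445} \approx -2.5545$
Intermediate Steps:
$\frac{25982}{-27535} + \frac{41326}{-25654} = 25982 \left(- \frac{1}{27535}\right) + 41326 \left(- \frac{1}{25654}\right) = - \frac{25982}{27535} - \frac{20663}{12827} = - \frac{902226819}{353191445}$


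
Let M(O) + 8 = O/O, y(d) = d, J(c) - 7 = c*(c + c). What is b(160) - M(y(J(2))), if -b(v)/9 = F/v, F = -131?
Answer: 2299/160 ≈ 14.369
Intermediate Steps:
J(c) = 7 + 2*c² (J(c) = 7 + c*(c + c) = 7 + c*(2*c) = 7 + 2*c²)
b(v) = 1179/v (b(v) = -(-1179)/v = 1179/v)
M(O) = -7 (M(O) = -8 + O/O = -8 + 1 = -7)
b(160) - M(y(J(2))) = 1179/160 - 1*(-7) = 1179*(1/160) + 7 = 1179/160 + 7 = 2299/160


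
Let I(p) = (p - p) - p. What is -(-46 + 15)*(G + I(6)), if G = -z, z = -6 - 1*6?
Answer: 186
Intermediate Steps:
z = -12 (z = -6 - 6 = -12)
G = 12 (G = -1*(-12) = 12)
I(p) = -p (I(p) = 0 - p = -p)
-(-46 + 15)*(G + I(6)) = -(-46 + 15)*(12 - 1*6) = -(-31)*(12 - 6) = -(-31)*6 = -1*(-186) = 186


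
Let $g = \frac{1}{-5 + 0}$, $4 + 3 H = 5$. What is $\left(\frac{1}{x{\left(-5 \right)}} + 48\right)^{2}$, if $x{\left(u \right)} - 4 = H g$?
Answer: $\frac{8105409}{3481} \approx 2328.5$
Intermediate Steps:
$H = \frac{1}{3}$ ($H = - \frac{4}{3} + \frac{1}{3} \cdot 5 = - \frac{4}{3} + \frac{5}{3} = \frac{1}{3} \approx 0.33333$)
$g = - \frac{1}{5}$ ($g = \frac{1}{-5} = - \frac{1}{5} \approx -0.2$)
$x{\left(u \right)} = \frac{59}{15}$ ($x{\left(u \right)} = 4 + \frac{1}{3} \left(- \frac{1}{5}\right) = 4 - \frac{1}{15} = \frac{59}{15}$)
$\left(\frac{1}{x{\left(-5 \right)}} + 48\right)^{2} = \left(\frac{1}{\frac{59}{15}} + 48\right)^{2} = \left(\frac{15}{59} + 48\right)^{2} = \left(\frac{2847}{59}\right)^{2} = \frac{8105409}{3481}$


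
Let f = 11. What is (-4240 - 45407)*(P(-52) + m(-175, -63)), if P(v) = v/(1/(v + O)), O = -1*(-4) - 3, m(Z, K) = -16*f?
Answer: -122925972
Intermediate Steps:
m(Z, K) = -176 (m(Z, K) = -16*11 = -176)
O = 1 (O = 4 - 3 = 1)
P(v) = v*(1 + v) (P(v) = v/(1/(v + 1)) = v/(1/(1 + v)) = v*(1 + v))
(-4240 - 45407)*(P(-52) + m(-175, -63)) = (-4240 - 45407)*(-52*(1 - 52) - 176) = -49647*(-52*(-51) - 176) = -49647*(2652 - 176) = -49647*2476 = -122925972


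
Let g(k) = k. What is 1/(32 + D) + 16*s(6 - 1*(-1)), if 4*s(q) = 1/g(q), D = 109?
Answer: 571/987 ≈ 0.57852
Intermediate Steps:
s(q) = 1/(4*q)
1/(32 + D) + 16*s(6 - 1*(-1)) = 1/(32 + 109) + 16*(1/(4*(6 - 1*(-1)))) = 1/141 + 16*(1/(4*(6 + 1))) = 1/141 + 16*((¼)/7) = 1/141 + 16*((¼)*(⅐)) = 1/141 + 16*(1/28) = 1/141 + 4/7 = 571/987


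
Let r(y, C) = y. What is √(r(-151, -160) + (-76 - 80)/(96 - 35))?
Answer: I*√571387/61 ≈ 12.392*I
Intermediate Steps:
√(r(-151, -160) + (-76 - 80)/(96 - 35)) = √(-151 + (-76 - 80)/(96 - 35)) = √(-151 - 156/61) = √(-9367/61) = I*√571387/61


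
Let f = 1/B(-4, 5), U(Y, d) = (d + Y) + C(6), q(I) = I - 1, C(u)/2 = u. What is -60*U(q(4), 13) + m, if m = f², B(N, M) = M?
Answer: -41999/25 ≈ -1680.0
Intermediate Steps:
C(u) = 2*u
q(I) = -1 + I
U(Y, d) = 12 + Y + d (U(Y, d) = (d + Y) + 2*6 = (Y + d) + 12 = 12 + Y + d)
f = ⅕ (f = 1/5 = ⅕ ≈ 0.20000)
m = 1/25 (m = (⅕)² = 1/25 ≈ 0.040000)
-60*U(q(4), 13) + m = -60*(12 + (-1 + 4) + 13) + 1/25 = -60*(12 + 3 + 13) + 1/25 = -60*28 + 1/25 = -1680 + 1/25 = -41999/25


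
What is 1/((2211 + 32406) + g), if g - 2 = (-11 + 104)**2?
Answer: 1/43268 ≈ 2.3112e-5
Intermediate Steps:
g = 8651 (g = 2 + (-11 + 104)**2 = 2 + 93**2 = 2 + 8649 = 8651)
1/((2211 + 32406) + g) = 1/((2211 + 32406) + 8651) = 1/(34617 + 8651) = 1/43268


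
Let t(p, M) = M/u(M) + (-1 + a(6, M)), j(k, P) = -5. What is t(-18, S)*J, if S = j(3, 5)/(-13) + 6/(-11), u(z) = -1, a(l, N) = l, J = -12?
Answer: -8856/143 ≈ -61.930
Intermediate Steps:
S = -23/143 (S = -5/(-13) + 6/(-11) = -5*(-1/13) + 6*(-1/11) = 5/13 - 6/11 = -23/143 ≈ -0.16084)
t(p, M) = 5 - M (t(p, M) = M/(-1) + (-1 + 6) = M*(-1) + 5 = -M + 5 = 5 - M)
t(-18, S)*J = (5 - 1*(-23/143))*(-12) = (5 + 23/143)*(-12) = (738/143)*(-12) = -8856/143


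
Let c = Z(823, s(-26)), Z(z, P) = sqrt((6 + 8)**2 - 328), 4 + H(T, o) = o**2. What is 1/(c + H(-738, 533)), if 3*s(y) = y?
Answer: 94695/26901429119 - 2*I*sqrt(33)/80704287357 ≈ 3.5201e-6 - 1.4236e-10*I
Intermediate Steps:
H(T, o) = -4 + o**2
s(y) = y/3
Z(z, P) = 2*I*sqrt(33) (Z(z, P) = sqrt(14**2 - 328) = sqrt(196 - 328) = sqrt(-132) = 2*I*sqrt(33))
c = 2*I*sqrt(33) ≈ 11.489*I
1/(c + H(-738, 533)) = 1/(2*I*sqrt(33) + (-4 + 533**2)) = 1/(2*I*sqrt(33) + (-4 + 284089)) = 1/(2*I*sqrt(33) + 284085) = 1/(284085 + 2*I*sqrt(33))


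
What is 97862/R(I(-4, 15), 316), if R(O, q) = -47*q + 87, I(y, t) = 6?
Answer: -97862/14765 ≈ -6.6280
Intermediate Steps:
R(O, q) = 87 - 47*q
97862/R(I(-4, 15), 316) = 97862/(87 - 47*316) = 97862/(87 - 14852) = 97862/(-14765) = 97862*(-1/14765) = -97862/14765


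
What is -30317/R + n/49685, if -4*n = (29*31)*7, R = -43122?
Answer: 2876916917/4285033140 ≈ 0.67139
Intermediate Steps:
n = -6293/4 (n = -29*31*7/4 = -899*7/4 = -¼*6293 = -6293/4 ≈ -1573.3)
-30317/R + n/49685 = -30317/(-43122) - 6293/4/49685 = -30317*(-1/43122) - 6293/4*1/49685 = 30317/43122 - 6293/198740 = 2876916917/4285033140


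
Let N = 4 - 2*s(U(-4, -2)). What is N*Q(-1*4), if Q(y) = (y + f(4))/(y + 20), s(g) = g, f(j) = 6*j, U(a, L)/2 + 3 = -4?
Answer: 40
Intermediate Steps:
U(a, L) = -14 (U(a, L) = -6 + 2*(-4) = -6 - 8 = -14)
N = 32 (N = 4 - 2*(-14) = 4 + 28 = 32)
Q(y) = (24 + y)/(20 + y) (Q(y) = (y + 6*4)/(y + 20) = (y + 24)/(20 + y) = (24 + y)/(20 + y))
N*Q(-1*4) = 32*((24 - 1*4)/(20 - 1*4)) = 32*((24 - 4)/(20 - 4)) = 32*(20/16) = 32*((1/16)*20) = 32*(5/4) = 40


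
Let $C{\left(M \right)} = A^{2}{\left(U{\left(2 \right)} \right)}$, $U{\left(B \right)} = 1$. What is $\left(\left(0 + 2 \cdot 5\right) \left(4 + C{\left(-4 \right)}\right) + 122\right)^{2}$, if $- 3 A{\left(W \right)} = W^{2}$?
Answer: $\frac{2155024}{81} \approx 26605.0$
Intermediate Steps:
$A{\left(W \right)} = - \frac{W^{2}}{3}$
$C{\left(M \right)} = \frac{1}{9}$ ($C{\left(M \right)} = \left(- \frac{1^{2}}{3}\right)^{2} = \left(\left(- \frac{1}{3}\right) 1\right)^{2} = \left(- \frac{1}{3}\right)^{2} = \frac{1}{9}$)
$\left(\left(0 + 2 \cdot 5\right) \left(4 + C{\left(-4 \right)}\right) + 122\right)^{2} = \left(\left(0 + 2 \cdot 5\right) \left(4 + \frac{1}{9}\right) + 122\right)^{2} = \left(\left(0 + 10\right) \frac{37}{9} + 122\right)^{2} = \left(10 \cdot \frac{37}{9} + 122\right)^{2} = \left(\frac{370}{9} + 122\right)^{2} = \left(\frac{1468}{9}\right)^{2} = \frac{2155024}{81}$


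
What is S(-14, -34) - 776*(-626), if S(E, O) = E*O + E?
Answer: 486238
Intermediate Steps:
S(E, O) = E + E*O
S(-14, -34) - 776*(-626) = -14*(1 - 34) - 776*(-626) = -14*(-33) + 485776 = 462 + 485776 = 486238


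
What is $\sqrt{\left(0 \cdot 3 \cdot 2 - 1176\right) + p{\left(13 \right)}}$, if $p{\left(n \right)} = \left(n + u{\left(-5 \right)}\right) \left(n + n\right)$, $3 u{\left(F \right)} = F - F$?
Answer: $i \sqrt{838} \approx 28.948 i$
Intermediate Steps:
$u{\left(F \right)} = 0$ ($u{\left(F \right)} = \frac{F - F}{3} = \frac{1}{3} \cdot 0 = 0$)
$p{\left(n \right)} = 2 n^{2}$ ($p{\left(n \right)} = \left(n + 0\right) \left(n + n\right) = n 2 n = 2 n^{2}$)
$\sqrt{\left(0 \cdot 3 \cdot 2 - 1176\right) + p{\left(13 \right)}} = \sqrt{\left(0 \cdot 3 \cdot 2 - 1176\right) + 2 \cdot 13^{2}} = \sqrt{\left(0 \cdot 2 - 1176\right) + 2 \cdot 169} = \sqrt{\left(0 - 1176\right) + 338} = \sqrt{-1176 + 338} = \sqrt{-838} = i \sqrt{838}$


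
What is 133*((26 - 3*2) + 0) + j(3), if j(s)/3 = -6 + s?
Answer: 2651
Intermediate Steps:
j(s) = -18 + 3*s (j(s) = 3*(-6 + s) = -18 + 3*s)
133*((26 - 3*2) + 0) + j(3) = 133*((26 - 3*2) + 0) + (-18 + 3*3) = 133*((26 - 6) + 0) + (-18 + 9) = 133*(20 + 0) - 9 = 133*20 - 9 = 2660 - 9 = 2651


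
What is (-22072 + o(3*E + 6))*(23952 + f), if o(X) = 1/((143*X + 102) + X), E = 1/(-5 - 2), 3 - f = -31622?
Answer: -7764982404481/6330 ≈ -1.2267e+9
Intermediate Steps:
f = 31625 (f = 3 - 1*(-31622) = 3 + 31622 = 31625)
E = -⅐ (E = 1/(-7) = -⅐ ≈ -0.14286)
o(X) = 1/(102 + 144*X) (o(X) = 1/((102 + 143*X) + X) = 1/(102 + 144*X))
(-22072 + o(3*E + 6))*(23952 + f) = (-22072 + 1/(6*(17 + 24*(3*(-⅐) + 6))))*(23952 + 31625) = (-22072 + 1/(6*(17 + 24*(-3/7 + 6))))*55577 = (-22072 + 1/(6*(17 + 24*(39/7))))*55577 = (-22072 + 1/(6*(17 + 936/7)))*55577 = (-22072 + 1/(6*(1055/7)))*55577 = (-22072 + (⅙)*(7/1055))*55577 = (-22072 + 7/6330)*55577 = -139715753/6330*55577 = -7764982404481/6330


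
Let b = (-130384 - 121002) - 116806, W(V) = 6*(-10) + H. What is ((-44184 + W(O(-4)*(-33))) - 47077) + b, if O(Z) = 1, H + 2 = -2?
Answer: -459517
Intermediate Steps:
H = -4 (H = -2 - 2 = -4)
W(V) = -64 (W(V) = 6*(-10) - 4 = -60 - 4 = -64)
b = -368192 (b = -251386 - 116806 = -368192)
((-44184 + W(O(-4)*(-33))) - 47077) + b = ((-44184 - 64) - 47077) - 368192 = (-44248 - 47077) - 368192 = -91325 - 368192 = -459517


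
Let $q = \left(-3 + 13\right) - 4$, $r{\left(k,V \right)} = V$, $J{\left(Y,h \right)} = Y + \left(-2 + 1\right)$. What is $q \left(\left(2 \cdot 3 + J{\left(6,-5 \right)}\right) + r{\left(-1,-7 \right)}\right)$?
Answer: $24$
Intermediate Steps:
$J{\left(Y,h \right)} = -1 + Y$ ($J{\left(Y,h \right)} = Y - 1 = -1 + Y$)
$q = 6$ ($q = 10 - 4 = 6$)
$q \left(\left(2 \cdot 3 + J{\left(6,-5 \right)}\right) + r{\left(-1,-7 \right)}\right) = 6 \left(\left(2 \cdot 3 + \left(-1 + 6\right)\right) - 7\right) = 6 \left(\left(6 + 5\right) - 7\right) = 6 \left(11 - 7\right) = 6 \cdot 4 = 24$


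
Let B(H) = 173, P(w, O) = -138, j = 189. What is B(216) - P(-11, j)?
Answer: 311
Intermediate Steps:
B(216) - P(-11, j) = 173 - 1*(-138) = 173 + 138 = 311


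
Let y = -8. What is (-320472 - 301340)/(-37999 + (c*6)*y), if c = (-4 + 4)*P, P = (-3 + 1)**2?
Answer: 621812/37999 ≈ 16.364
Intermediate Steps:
P = 4 (P = (-2)**2 = 4)
c = 0 (c = (-4 + 4)*4 = 0*4 = 0)
(-320472 - 301340)/(-37999 + (c*6)*y) = (-320472 - 301340)/(-37999 + (0*6)*(-8)) = -621812/(-37999 + 0*(-8)) = -621812/(-37999 + 0) = -621812/(-37999) = -621812*(-1/37999) = 621812/37999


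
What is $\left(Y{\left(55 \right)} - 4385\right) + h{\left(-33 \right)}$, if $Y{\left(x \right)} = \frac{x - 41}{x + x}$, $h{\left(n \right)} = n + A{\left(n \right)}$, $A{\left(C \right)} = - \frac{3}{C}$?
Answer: $- \frac{242978}{55} \approx -4417.8$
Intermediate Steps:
$h{\left(n \right)} = n - \frac{3}{n}$
$Y{\left(x \right)} = \frac{-41 + x}{2 x}$
$\left(Y{\left(55 \right)} - 4385\right) + h{\left(-33 \right)} = \left(\frac{-41 + 55}{2 \cdot 55} - 4385\right) - \left(33 + \frac{3}{-33}\right) = \left(\frac{1}{2} \cdot \frac{1}{55} \cdot 14 - 4385\right) - \frac{362}{11} = \left(\frac{7}{55} - 4385\right) + \left(-33 + \frac{1}{11}\right) = - \frac{241168}{55} - \frac{362}{11} = - \frac{242978}{55}$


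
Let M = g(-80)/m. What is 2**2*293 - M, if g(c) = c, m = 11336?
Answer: 1660734/1417 ≈ 1172.0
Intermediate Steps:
M = -10/1417 (M = -80/11336 = -80*1/11336 = -10/1417 ≈ -0.0070572)
2**2*293 - M = 2**2*293 - 1*(-10/1417) = 4*293 + 10/1417 = 1172 + 10/1417 = 1660734/1417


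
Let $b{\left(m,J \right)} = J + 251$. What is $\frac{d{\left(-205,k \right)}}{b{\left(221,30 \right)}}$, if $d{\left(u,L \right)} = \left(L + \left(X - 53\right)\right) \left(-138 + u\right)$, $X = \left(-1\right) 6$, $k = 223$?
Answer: $- \frac{56252}{281} \approx -200.19$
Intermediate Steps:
$b{\left(m,J \right)} = 251 + J$
$X = -6$
$d{\left(u,L \right)} = \left(-138 + u\right) \left(-59 + L\right)$ ($d{\left(u,L \right)} = \left(L - 59\right) \left(-138 + u\right) = \left(-59 + L\right) \left(-138 + u\right) = \left(-138 + u\right) \left(-59 + L\right)$)
$\frac{d{\left(-205,k \right)}}{b{\left(221,30 \right)}} = \frac{8142 - 30774 - -12095 + 223 \left(-205\right)}{251 + 30} = \frac{8142 - 30774 + 12095 - 45715}{281} = \left(-56252\right) \frac{1}{281} = - \frac{56252}{281}$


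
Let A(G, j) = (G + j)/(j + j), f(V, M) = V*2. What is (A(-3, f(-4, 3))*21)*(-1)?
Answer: -231/16 ≈ -14.438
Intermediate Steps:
f(V, M) = 2*V
A(G, j) = (G + j)/(2*j) (A(G, j) = (G + j)/((2*j)) = (G + j)*(1/(2*j)) = (G + j)/(2*j))
(A(-3, f(-4, 3))*21)*(-1) = (((-3 + 2*(-4))/(2*((2*(-4)))))*21)*(-1) = (((1/2)*(-3 - 8)/(-8))*21)*(-1) = (((1/2)*(-1/8)*(-11))*21)*(-1) = ((11/16)*21)*(-1) = (231/16)*(-1) = -231/16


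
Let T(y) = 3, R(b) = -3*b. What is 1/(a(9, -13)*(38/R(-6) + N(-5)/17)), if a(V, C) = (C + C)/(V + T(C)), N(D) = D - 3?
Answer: -918/3263 ≈ -0.28134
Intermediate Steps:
N(D) = -3 + D
a(V, C) = 2*C/(3 + V) (a(V, C) = (C + C)/(V + 3) = (2*C)/(3 + V) = 2*C/(3 + V))
1/(a(9, -13)*(38/R(-6) + N(-5)/17)) = 1/((2*(-13)/(3 + 9))*(38/((-3*(-6))) + (-3 - 5)/17)) = 1/((2*(-13)/12)*(38/18 - 8*1/17)) = 1/((2*(-13)*(1/12))*(38*(1/18) - 8/17)) = 1/(-13*(19/9 - 8/17)/6) = 1/(-13/6*251/153) = 1/(-3263/918) = -918/3263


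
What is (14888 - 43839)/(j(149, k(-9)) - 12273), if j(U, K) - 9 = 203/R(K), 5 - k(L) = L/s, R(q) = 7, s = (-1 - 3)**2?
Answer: 28951/12235 ≈ 2.3662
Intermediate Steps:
s = 16 (s = (-4)**2 = 16)
k(L) = 5 - L/16
j(U, K) = 38 (j(U, K) = 9 + 203/7 = 9 + 203*(1/7) = 9 + 29 = 38)
(14888 - 43839)/(j(149, k(-9)) - 12273) = (14888 - 43839)/(38 - 12273) = -28951/(-12235) = -28951*(-1/12235) = 28951/12235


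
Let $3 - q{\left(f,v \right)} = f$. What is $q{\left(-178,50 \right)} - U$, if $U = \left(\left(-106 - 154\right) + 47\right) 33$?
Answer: $7210$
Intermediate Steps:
$q{\left(f,v \right)} = 3 - f$
$U = -7029$ ($U = \left(\left(-106 - 154\right) + 47\right) 33 = \left(-260 + 47\right) 33 = \left(-213\right) 33 = -7029$)
$q{\left(-178,50 \right)} - U = \left(3 - -178\right) - -7029 = \left(3 + 178\right) + 7029 = 181 + 7029 = 7210$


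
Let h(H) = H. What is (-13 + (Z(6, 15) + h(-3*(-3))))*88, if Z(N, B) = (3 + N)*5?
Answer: 3608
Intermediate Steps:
Z(N, B) = 15 + 5*N
(-13 + (Z(6, 15) + h(-3*(-3))))*88 = (-13 + ((15 + 5*6) - 3*(-3)))*88 = (-13 + ((15 + 30) + 9))*88 = (-13 + (45 + 9))*88 = (-13 + 54)*88 = 41*88 = 3608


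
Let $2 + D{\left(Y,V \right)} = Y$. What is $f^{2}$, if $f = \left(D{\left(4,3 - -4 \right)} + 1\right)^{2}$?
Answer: $81$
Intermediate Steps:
$D{\left(Y,V \right)} = -2 + Y$
$f = 9$ ($f = \left(\left(-2 + 4\right) + 1\right)^{2} = \left(2 + 1\right)^{2} = 3^{2} = 9$)
$f^{2} = 9^{2} = 81$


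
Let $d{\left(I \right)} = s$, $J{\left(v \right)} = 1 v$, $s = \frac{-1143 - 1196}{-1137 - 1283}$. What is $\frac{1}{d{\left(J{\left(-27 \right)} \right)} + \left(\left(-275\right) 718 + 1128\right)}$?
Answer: $- \frac{2420}{475096901} \approx -5.0937 \cdot 10^{-6}$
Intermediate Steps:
$s = \frac{2339}{2420}$ ($s = - \frac{2339}{-2420} = \left(-2339\right) \left(- \frac{1}{2420}\right) = \frac{2339}{2420} \approx 0.96653$)
$J{\left(v \right)} = v$
$d{\left(I \right)} = \frac{2339}{2420}$
$\frac{1}{d{\left(J{\left(-27 \right)} \right)} + \left(\left(-275\right) 718 + 1128\right)} = \frac{1}{\frac{2339}{2420} + \left(\left(-275\right) 718 + 1128\right)} = \frac{1}{\frac{2339}{2420} + \left(-197450 + 1128\right)} = \frac{1}{\frac{2339}{2420} - 196322} = \frac{1}{- \frac{475096901}{2420}} = - \frac{2420}{475096901}$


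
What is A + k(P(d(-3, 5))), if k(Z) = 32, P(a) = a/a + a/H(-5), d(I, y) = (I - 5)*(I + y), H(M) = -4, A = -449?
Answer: -417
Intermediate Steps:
d(I, y) = (-5 + I)*(I + y)
P(a) = 1 - a/4 (P(a) = a/a + a/(-4) = 1 + a*(-1/4) = 1 - a/4)
A + k(P(d(-3, 5))) = -449 + 32 = -417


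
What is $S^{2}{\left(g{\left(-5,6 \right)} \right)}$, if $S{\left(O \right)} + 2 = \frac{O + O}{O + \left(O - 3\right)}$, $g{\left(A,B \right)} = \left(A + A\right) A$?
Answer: $\frac{8836}{9409} \approx 0.9391$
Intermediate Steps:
$g{\left(A,B \right)} = 2 A^{2}$ ($g{\left(A,B \right)} = 2 A A = 2 A^{2}$)
$S{\left(O \right)} = -2 + \frac{2 O}{-3 + 2 O}$ ($S{\left(O \right)} = -2 + \frac{O + O}{O + \left(O - 3\right)} = -2 + \frac{2 O}{O + \left(-3 + O\right)} = -2 + \frac{2 O}{-3 + 2 O}$)
$S^{2}{\left(g{\left(-5,6 \right)} \right)} = \left(\frac{2 \left(3 - 2 \left(-5\right)^{2}\right)}{-3 + 2 \cdot 2 \left(-5\right)^{2}}\right)^{2} = \left(\frac{2 \left(3 - 2 \cdot 25\right)}{-3 + 2 \cdot 2 \cdot 25}\right)^{2} = \left(\frac{2 \left(3 - 50\right)}{-3 + 2 \cdot 50}\right)^{2} = \left(\frac{2 \left(3 - 50\right)}{-3 + 100}\right)^{2} = \left(2 \cdot \frac{1}{97} \left(-47\right)\right)^{2} = \left(- \frac{94}{97}\right)^{2} = \frac{8836}{9409}$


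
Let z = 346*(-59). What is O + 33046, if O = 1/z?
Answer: 674601043/20414 ≈ 33046.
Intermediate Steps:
z = -20414
O = -1/20414 (O = 1/(-20414) = -1/20414 ≈ -4.8986e-5)
O + 33046 = -1/20414 + 33046 = 674601043/20414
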